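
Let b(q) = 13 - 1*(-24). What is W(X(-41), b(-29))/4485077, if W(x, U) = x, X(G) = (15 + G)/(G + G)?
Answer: 13/183888157 ≈ 7.0695e-8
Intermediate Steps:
b(q) = 37 (b(q) = 13 + 24 = 37)
X(G) = (15 + G)/(2*G) (X(G) = (15 + G)/((2*G)) = (15 + G)*(1/(2*G)) = (15 + G)/(2*G))
W(X(-41), b(-29))/4485077 = ((½)*(15 - 41)/(-41))/4485077 = ((½)*(-1/41)*(-26))*(1/4485077) = (13/41)*(1/4485077) = 13/183888157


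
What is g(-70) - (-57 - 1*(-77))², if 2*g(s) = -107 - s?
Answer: -837/2 ≈ -418.50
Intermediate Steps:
g(s) = -107/2 - s/2 (g(s) = (-107 - s)/2 = -107/2 - s/2)
g(-70) - (-57 - 1*(-77))² = (-107/2 - ½*(-70)) - (-57 - 1*(-77))² = (-107/2 + 35) - (-57 + 77)² = -37/2 - 1*20² = -37/2 - 1*400 = -37/2 - 400 = -837/2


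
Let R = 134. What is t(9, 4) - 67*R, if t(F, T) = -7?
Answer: -8985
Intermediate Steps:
t(9, 4) - 67*R = -7 - 67*134 = -7 - 8978 = -8985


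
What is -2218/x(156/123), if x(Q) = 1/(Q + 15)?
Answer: -1479406/41 ≈ -36083.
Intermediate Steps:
x(Q) = 1/(15 + Q)
-2218/x(156/123) = -2218/(1/(15 + 156/123)) = -2218/(1/(15 + 156*(1/123))) = -2218/(1/(15 + 52/41)) = -2218/(1/(667/41)) = -2218/41/667 = -2218*667/41 = -1479406/41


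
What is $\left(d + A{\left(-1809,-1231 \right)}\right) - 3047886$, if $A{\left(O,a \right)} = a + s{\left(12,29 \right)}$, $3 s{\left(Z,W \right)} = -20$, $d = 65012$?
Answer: $- \frac{8952335}{3} \approx -2.9841 \cdot 10^{6}$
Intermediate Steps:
$s{\left(Z,W \right)} = - \frac{20}{3}$ ($s{\left(Z,W \right)} = \frac{1}{3} \left(-20\right) = - \frac{20}{3}$)
$A{\left(O,a \right)} = - \frac{20}{3} + a$ ($A{\left(O,a \right)} = a - \frac{20}{3} = - \frac{20}{3} + a$)
$\left(d + A{\left(-1809,-1231 \right)}\right) - 3047886 = \left(65012 - \frac{3713}{3}\right) - 3047886 = \frac{191323}{3} - 3047886 = - \frac{8952335}{3}$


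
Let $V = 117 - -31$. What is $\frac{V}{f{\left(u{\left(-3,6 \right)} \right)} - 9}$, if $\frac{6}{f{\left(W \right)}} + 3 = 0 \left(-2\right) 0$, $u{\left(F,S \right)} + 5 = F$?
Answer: $- \frac{148}{11} \approx -13.455$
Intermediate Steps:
$u{\left(F,S \right)} = -5 + F$
$V = 148$ ($V = 117 + 31 = 148$)
$f{\left(W \right)} = -2$ ($f{\left(W \right)} = \frac{6}{-3 + 0 \left(-2\right) 0} = \frac{6}{-3 + 0 \cdot 0} = \frac{6}{-3 + 0} = \frac{6}{-3} = 6 \left(- \frac{1}{3}\right) = -2$)
$\frac{V}{f{\left(u{\left(-3,6 \right)} \right)} - 9} = \frac{148}{-2 - 9} = \frac{148}{-11} = 148 \left(- \frac{1}{11}\right) = - \frac{148}{11}$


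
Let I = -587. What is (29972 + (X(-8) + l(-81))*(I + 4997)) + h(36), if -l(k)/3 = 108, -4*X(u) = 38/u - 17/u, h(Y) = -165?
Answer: -22338223/16 ≈ -1.3961e+6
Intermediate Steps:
X(u) = -21/(4*u) (X(u) = -(38/u - 17/u)/4 = -21/(4*u))
l(k) = -324 (l(k) = -3*108 = -324)
(29972 + (X(-8) + l(-81))*(I + 4997)) + h(36) = (29972 + (-21/4/(-8) - 324)*(-587 + 4997)) - 165 = (29972 + (-21/4*(-⅛) - 324)*4410) - 165 = (29972 + (21/32 - 324)*4410) - 165 = (29972 - 10347/32*4410) - 165 = (29972 - 22815135/16) - 165 = -22335583/16 - 165 = -22338223/16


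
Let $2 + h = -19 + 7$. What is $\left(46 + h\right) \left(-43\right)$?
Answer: $-1376$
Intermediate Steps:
$h = -14$ ($h = -2 + \left(-19 + 7\right) = -2 - 12 = -14$)
$\left(46 + h\right) \left(-43\right) = \left(46 - 14\right) \left(-43\right) = 32 \left(-43\right) = -1376$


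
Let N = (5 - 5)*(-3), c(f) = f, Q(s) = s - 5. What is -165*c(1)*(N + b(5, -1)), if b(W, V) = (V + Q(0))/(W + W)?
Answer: 99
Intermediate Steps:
Q(s) = -5 + s
b(W, V) = (-5 + V)/(2*W) (b(W, V) = (V + (-5 + 0))/(W + W) = (V - 5)/((2*W)) = (-5 + V)*(1/(2*W)) = (-5 + V)/(2*W))
N = 0 (N = 0*(-3) = 0)
-165*c(1)*(N + b(5, -1)) = -165*(0 + (½)*(-5 - 1)/5) = -165*(0 + (½)*(⅕)*(-6)) = -165*(0 - ⅗) = -165*(-3)/5 = -165*(-⅗) = 99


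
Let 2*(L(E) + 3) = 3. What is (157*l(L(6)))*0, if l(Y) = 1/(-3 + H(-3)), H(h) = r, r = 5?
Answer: 0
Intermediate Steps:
H(h) = 5
L(E) = -3/2 (L(E) = -3 + (½)*3 = -3 + 3/2 = -3/2)
l(Y) = ½ (l(Y) = 1/(-3 + 5) = 1/2 = ½)
(157*l(L(6)))*0 = (157*(½))*0 = (157/2)*0 = 0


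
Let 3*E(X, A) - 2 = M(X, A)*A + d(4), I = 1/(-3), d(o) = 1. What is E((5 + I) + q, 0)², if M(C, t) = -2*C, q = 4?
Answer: 1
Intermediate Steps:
I = -⅓ ≈ -0.33333
E(X, A) = 1 - 2*A*X/3 (E(X, A) = ⅔ + ((-2*X)*A + 1)/3 = ⅔ + (-2*A*X + 1)/3 = ⅔ + (1 - 2*A*X)/3 = ⅔ + (⅓ - 2*A*X/3) = 1 - 2*A*X/3)
E((5 + I) + q, 0)² = (1 - ⅔*0*((5 - ⅓) + 4))² = (1 - ⅔*0*(14/3 + 4))² = (1 - ⅔*0*26/3)² = (1 + 0)² = 1² = 1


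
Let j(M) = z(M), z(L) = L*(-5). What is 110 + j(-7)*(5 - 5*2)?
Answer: -65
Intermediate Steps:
z(L) = -5*L
j(M) = -5*M
110 + j(-7)*(5 - 5*2) = 110 + (-5*(-7))*(5 - 5*2) = 110 + 35*(5 - 10) = 110 + 35*(-5) = 110 - 175 = -65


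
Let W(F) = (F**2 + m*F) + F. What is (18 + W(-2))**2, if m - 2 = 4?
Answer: 64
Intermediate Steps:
m = 6 (m = 2 + 4 = 6)
W(F) = F**2 + 7*F (W(F) = (F**2 + 6*F) + F = F**2 + 7*F)
(18 + W(-2))**2 = (18 - 2*(7 - 2))**2 = (18 - 2*5)**2 = (18 - 10)**2 = 8**2 = 64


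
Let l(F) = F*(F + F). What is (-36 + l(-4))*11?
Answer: -44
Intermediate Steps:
l(F) = 2*F² (l(F) = F*(2*F) = 2*F²)
(-36 + l(-4))*11 = (-36 + 2*(-4)²)*11 = (-36 + 2*16)*11 = (-36 + 32)*11 = -4*11 = -44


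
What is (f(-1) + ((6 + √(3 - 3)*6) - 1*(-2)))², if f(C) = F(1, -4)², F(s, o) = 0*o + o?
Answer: 576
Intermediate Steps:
F(s, o) = o (F(s, o) = 0 + o = o)
f(C) = 16 (f(C) = (-4)² = 16)
(f(-1) + ((6 + √(3 - 3)*6) - 1*(-2)))² = (16 + ((6 + √(3 - 3)*6) - 1*(-2)))² = (16 + ((6 + √0*6) + 2))² = (16 + ((6 + 0*6) + 2))² = (16 + ((6 + 0) + 2))² = (16 + (6 + 2))² = (16 + 8)² = 24² = 576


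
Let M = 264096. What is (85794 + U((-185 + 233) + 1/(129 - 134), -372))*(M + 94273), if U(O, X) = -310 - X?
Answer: 30768128864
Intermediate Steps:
(85794 + U((-185 + 233) + 1/(129 - 134), -372))*(M + 94273) = (85794 + (-310 - 1*(-372)))*(264096 + 94273) = (85794 + (-310 + 372))*358369 = (85794 + 62)*358369 = 85856*358369 = 30768128864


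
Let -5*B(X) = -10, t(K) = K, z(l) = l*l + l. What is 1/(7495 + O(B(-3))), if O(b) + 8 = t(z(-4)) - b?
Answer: 1/7497 ≈ 0.00013339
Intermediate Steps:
z(l) = l + l**2 (z(l) = l**2 + l = l + l**2)
B(X) = 2 (B(X) = -1/5*(-10) = 2)
O(b) = 4 - b (O(b) = -8 + (-4*(1 - 4) - b) = -8 + (-4*(-3) - b) = -8 + (12 - b) = 4 - b)
1/(7495 + O(B(-3))) = 1/(7495 + (4 - 1*2)) = 1/(7495 + (4 - 2)) = 1/(7495 + 2) = 1/7497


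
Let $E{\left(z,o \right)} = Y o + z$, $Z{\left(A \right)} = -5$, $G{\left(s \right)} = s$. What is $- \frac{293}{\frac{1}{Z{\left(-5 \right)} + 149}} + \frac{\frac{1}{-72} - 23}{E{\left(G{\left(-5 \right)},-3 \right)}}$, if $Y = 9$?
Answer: $- \frac{97208711}{2304} \approx -42191.0$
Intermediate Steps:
$E{\left(z,o \right)} = z + 9 o$ ($E{\left(z,o \right)} = 9 o + z = z + 9 o$)
$- \frac{293}{\frac{1}{Z{\left(-5 \right)} + 149}} + \frac{\frac{1}{-72} - 23}{E{\left(G{\left(-5 \right)},-3 \right)}} = - \frac{293}{\frac{1}{-5 + 149}} + \frac{\frac{1}{-72} - 23}{-5 + 9 \left(-3\right)} = - \frac{293}{\frac{1}{144}} + \frac{- \frac{1}{72} - 23}{-5 - 27} = - 293 \frac{1}{\frac{1}{144}} - \frac{1657}{72 \left(-32\right)} = \left(-293\right) 144 - - \frac{1657}{2304} = -42192 + \frac{1657}{2304} = - \frac{97208711}{2304}$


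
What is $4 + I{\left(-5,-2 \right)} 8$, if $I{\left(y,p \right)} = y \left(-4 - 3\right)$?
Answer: $284$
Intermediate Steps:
$I{\left(y,p \right)} = - 7 y$ ($I{\left(y,p \right)} = y \left(-7\right) = - 7 y$)
$4 + I{\left(-5,-2 \right)} 8 = 4 + \left(-7\right) \left(-5\right) 8 = 4 + 35 \cdot 8 = 4 + 280 = 284$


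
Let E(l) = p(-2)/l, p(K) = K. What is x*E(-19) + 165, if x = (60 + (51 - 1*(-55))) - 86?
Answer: 3295/19 ≈ 173.42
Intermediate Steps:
x = 80 (x = (60 + (51 + 55)) - 86 = (60 + 106) - 86 = 166 - 86 = 80)
E(l) = -2/l
x*E(-19) + 165 = 80*(-2/(-19)) + 165 = 80*(-2*(-1/19)) + 165 = 80*(2/19) + 165 = 160/19 + 165 = 3295/19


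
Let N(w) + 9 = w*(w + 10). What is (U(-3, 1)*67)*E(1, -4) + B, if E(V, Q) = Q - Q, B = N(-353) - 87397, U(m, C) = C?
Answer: 33673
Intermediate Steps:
N(w) = -9 + w*(10 + w) (N(w) = -9 + w*(w + 10) = -9 + w*(10 + w))
B = 33673 (B = (-9 + (-353)² + 10*(-353)) - 87397 = (-9 + 124609 - 3530) - 87397 = 121070 - 87397 = 33673)
E(V, Q) = 0
(U(-3, 1)*67)*E(1, -4) + B = (1*67)*0 + 33673 = 67*0 + 33673 = 0 + 33673 = 33673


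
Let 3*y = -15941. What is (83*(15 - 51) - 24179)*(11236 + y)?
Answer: -482676089/3 ≈ -1.6089e+8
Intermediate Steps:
y = -15941/3 (y = (⅓)*(-15941) = -15941/3 ≈ -5313.7)
(83*(15 - 51) - 24179)*(11236 + y) = (83*(15 - 51) - 24179)*(11236 - 15941/3) = (83*(-36) - 24179)*(17767/3) = (-2988 - 24179)*(17767/3) = -27167*17767/3 = -482676089/3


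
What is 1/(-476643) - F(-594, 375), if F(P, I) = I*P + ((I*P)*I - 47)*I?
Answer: 14930584170717374/476643 ≈ 3.1324e+10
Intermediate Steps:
F(P, I) = I*P + I*(-47 + P*I²) (F(P, I) = I*P + (P*I² - 47)*I = I*P + (-47 + P*I²)*I = I*P + I*(-47 + P*I²))
1/(-476643) - F(-594, 375) = 1/(-476643) - 375*(-47 - 594 - 594*375²) = -1/476643 - 375*(-47 - 594 - 594*140625) = -1/476643 - 375*(-47 - 594 - 83531250) = -1/476643 - 375*(-83531891) = -1/476643 - 1*(-31324459125) = -1/476643 + 31324459125 = 14930584170717374/476643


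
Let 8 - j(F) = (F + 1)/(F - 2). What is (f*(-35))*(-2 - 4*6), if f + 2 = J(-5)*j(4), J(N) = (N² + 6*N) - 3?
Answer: -41860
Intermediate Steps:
J(N) = -3 + N² + 6*N
j(F) = 8 - (1 + F)/(-2 + F) (j(F) = 8 - (F + 1)/(F - 2) = 8 - (1 + F)/(-2 + F))
f = -46 (f = -2 + (-3 + (-5)² + 6*(-5))*((-17 + 7*4)/(-2 + 4)) = -2 + (-3 + 25 - 30)*((-17 + 28)/2) = -2 - 4*11 = -2 - 8*11/2 = -2 - 44 = -46)
(f*(-35))*(-2 - 4*6) = (-46*(-35))*(-2 - 4*6) = 1610*(-2 - 24) = 1610*(-26) = -41860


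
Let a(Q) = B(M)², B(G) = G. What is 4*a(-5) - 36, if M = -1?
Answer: -32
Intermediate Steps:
a(Q) = 1 (a(Q) = (-1)² = 1)
4*a(-5) - 36 = 4*1 - 36 = 4 - 36 = -32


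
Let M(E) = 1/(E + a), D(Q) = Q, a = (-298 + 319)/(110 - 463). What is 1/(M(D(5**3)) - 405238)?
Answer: -44104/17872616399 ≈ -2.4677e-6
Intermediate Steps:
a = -21/353 (a = 21/(-353) = 21*(-1/353) = -21/353 ≈ -0.059490)
M(E) = 1/(-21/353 + E) (M(E) = 1/(E - 21/353) = 1/(-21/353 + E))
1/(M(D(5**3)) - 405238) = 1/(353/(-21 + 353*5**3) - 405238) = 1/(353/(-21 + 353*125) - 405238) = 1/(353/(-21 + 44125) - 405238) = 1/(353/44104 - 405238) = 1/(-17872616399/44104) = -44104/17872616399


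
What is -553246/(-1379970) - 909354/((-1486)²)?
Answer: -8301408791/761811058530 ≈ -0.010897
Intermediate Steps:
-553246/(-1379970) - 909354/((-1486)²) = -553246*(-1/1379970) - 909354/2208196 = 276623/689985 - 909354*1/2208196 = 276623/689985 - 454677/1104098 = -8301408791/761811058530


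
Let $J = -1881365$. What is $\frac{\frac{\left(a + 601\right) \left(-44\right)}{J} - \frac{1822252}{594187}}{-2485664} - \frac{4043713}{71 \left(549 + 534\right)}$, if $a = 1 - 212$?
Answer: $- \frac{1556258530945995398039}{29592948366802642008} \approx -52.589$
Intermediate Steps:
$a = -211$
$\frac{\frac{\left(a + 601\right) \left(-44\right)}{J} - \frac{1822252}{594187}}{-2485664} - \frac{4043713}{71 \left(549 + 534\right)} = \frac{\frac{\left(-211 + 601\right) \left(-44\right)}{-1881365} - \frac{1822252}{594187}}{-2485664} - \frac{4043713}{71 \left(549 + 534\right)} = \left(390 \left(-44\right) \left(- \frac{1}{1881365}\right) - \frac{95908}{31273}\right) \left(- \frac{1}{2485664}\right) - \frac{4043713}{71 \cdot 1083} = \left(\left(-17160\right) \left(- \frac{1}{1881365}\right) - \frac{95908}{31273}\right) \left(- \frac{1}{2485664}\right) - \frac{4043713}{76893} = \left(\frac{3432}{376273} - \frac{95908}{31273}\right) \left(- \frac{1}{2485664}\right) - \frac{212827}{4047} = \left(- \frac{35980261948}{11767185529}\right) \left(- \frac{1}{2485664}\right) - \frac{212827}{4047} = \frac{8995065487}{7312317362689064} - \frac{212827}{4047} = - \frac{1556258530945995398039}{29592948366802642008}$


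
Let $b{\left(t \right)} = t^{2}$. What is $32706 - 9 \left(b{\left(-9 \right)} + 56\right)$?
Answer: $31473$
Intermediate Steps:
$32706 - 9 \left(b{\left(-9 \right)} + 56\right) = 32706 - 9 \left(\left(-9\right)^{2} + 56\right) = 32706 - 9 \left(81 + 56\right) = 32706 - 1233 = 31473$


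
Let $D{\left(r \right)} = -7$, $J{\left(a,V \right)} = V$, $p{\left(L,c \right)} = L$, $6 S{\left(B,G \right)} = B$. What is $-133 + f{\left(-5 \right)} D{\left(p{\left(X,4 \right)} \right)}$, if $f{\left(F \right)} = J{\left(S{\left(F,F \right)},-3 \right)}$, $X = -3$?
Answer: $-112$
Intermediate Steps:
$S{\left(B,G \right)} = \frac{B}{6}$
$f{\left(F \right)} = -3$
$-133 + f{\left(-5 \right)} D{\left(p{\left(X,4 \right)} \right)} = -133 - -21 = -133 + 21 = -112$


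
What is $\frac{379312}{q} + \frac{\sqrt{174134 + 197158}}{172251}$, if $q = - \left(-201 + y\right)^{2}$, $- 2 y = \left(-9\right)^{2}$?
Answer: $- \frac{1517248}{233289} + \frac{2 \sqrt{92823}}{172251} \approx -6.5002$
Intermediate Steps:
$y = - \frac{81}{2}$ ($y = - \frac{\left(-9\right)^{2}}{2} = \left(- \frac{1}{2}\right) 81 = - \frac{81}{2} \approx -40.5$)
$q = - \frac{233289}{4}$ ($q = - \left(-201 - \frac{81}{2}\right)^{2} = - \left(- \frac{483}{2}\right)^{2} = \left(-1\right) \frac{233289}{4} = - \frac{233289}{4} \approx -58322.0$)
$\frac{379312}{q} + \frac{\sqrt{174134 + 197158}}{172251} = \frac{379312}{- \frac{233289}{4}} + \frac{\sqrt{174134 + 197158}}{172251} = 379312 \left(- \frac{4}{233289}\right) + \sqrt{371292} \cdot \frac{1}{172251} = - \frac{1517248}{233289} + 2 \sqrt{92823} \cdot \frac{1}{172251} = - \frac{1517248}{233289} + \frac{2 \sqrt{92823}}{172251}$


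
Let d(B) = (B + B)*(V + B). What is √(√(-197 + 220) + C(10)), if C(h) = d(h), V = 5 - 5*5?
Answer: √(-200 + √23) ≈ 13.972*I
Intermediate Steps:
V = -20 (V = 5 - 25 = -20)
d(B) = 2*B*(-20 + B) (d(B) = (B + B)*(-20 + B) = (2*B)*(-20 + B) = 2*B*(-20 + B))
C(h) = 2*h*(-20 + h)
√(√(-197 + 220) + C(10)) = √(√(-197 + 220) + 2*10*(-20 + 10)) = √(√23 + 2*10*(-10)) = √(√23 - 200) = √(-200 + √23)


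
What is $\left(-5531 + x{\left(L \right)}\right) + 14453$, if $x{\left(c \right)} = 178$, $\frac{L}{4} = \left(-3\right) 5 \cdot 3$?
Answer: $9100$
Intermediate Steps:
$L = -180$ ($L = 4 \left(-3\right) 5 \cdot 3 = 4 \left(\left(-15\right) 3\right) = 4 \left(-45\right) = -180$)
$\left(-5531 + x{\left(L \right)}\right) + 14453 = \left(-5531 + 178\right) + 14453 = -5353 + 14453 = 9100$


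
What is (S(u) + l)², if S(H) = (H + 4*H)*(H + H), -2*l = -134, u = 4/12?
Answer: 375769/81 ≈ 4639.1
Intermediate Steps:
u = ⅓ (u = 4*(1/12) = ⅓ ≈ 0.33333)
l = 67 (l = -½*(-134) = 67)
S(H) = 10*H² (S(H) = (5*H)*(2*H) = 10*H²)
(S(u) + l)² = (10*(⅓)² + 67)² = (10*(⅑) + 67)² = (10/9 + 67)² = (613/9)² = 375769/81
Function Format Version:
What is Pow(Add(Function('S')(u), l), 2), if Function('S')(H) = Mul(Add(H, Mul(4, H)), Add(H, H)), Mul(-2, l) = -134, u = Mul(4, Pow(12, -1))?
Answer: Rational(375769, 81) ≈ 4639.1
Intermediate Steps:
u = Rational(1, 3) (u = Mul(4, Rational(1, 12)) = Rational(1, 3) ≈ 0.33333)
l = 67 (l = Mul(Rational(-1, 2), -134) = 67)
Function('S')(H) = Mul(10, Pow(H, 2)) (Function('S')(H) = Mul(Mul(5, H), Mul(2, H)) = Mul(10, Pow(H, 2)))
Pow(Add(Function('S')(u), l), 2) = Pow(Add(Mul(10, Pow(Rational(1, 3), 2)), 67), 2) = Pow(Add(Mul(10, Rational(1, 9)), 67), 2) = Pow(Add(Rational(10, 9), 67), 2) = Pow(Rational(613, 9), 2) = Rational(375769, 81)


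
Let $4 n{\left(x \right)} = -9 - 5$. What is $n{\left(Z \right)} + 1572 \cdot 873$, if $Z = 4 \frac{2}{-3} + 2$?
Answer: $\frac{2744705}{2} \approx 1.3724 \cdot 10^{6}$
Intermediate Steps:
$Z = - \frac{2}{3}$ ($Z = 4 \cdot 2 \left(- \frac{1}{3}\right) + 2 = 4 \left(- \frac{2}{3}\right) + 2 = - \frac{8}{3} + 2 = - \frac{2}{3} \approx -0.66667$)
$n{\left(x \right)} = - \frac{7}{2}$ ($n{\left(x \right)} = \frac{-9 - 5}{4} = \frac{1}{4} \left(-14\right) = - \frac{7}{2}$)
$n{\left(Z \right)} + 1572 \cdot 873 = - \frac{7}{2} + 1572 \cdot 873 = - \frac{7}{2} + 1372356 = \frac{2744705}{2}$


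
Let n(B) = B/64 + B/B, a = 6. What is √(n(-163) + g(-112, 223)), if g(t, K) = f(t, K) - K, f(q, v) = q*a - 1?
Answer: I*√57443/8 ≈ 29.959*I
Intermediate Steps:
f(q, v) = -1 + 6*q (f(q, v) = q*6 - 1 = 6*q - 1 = -1 + 6*q)
n(B) = 1 + B/64 (n(B) = B*(1/64) + 1 = B/64 + 1 = 1 + B/64)
g(t, K) = -1 - K + 6*t (g(t, K) = (-1 + 6*t) - K = -1 - K + 6*t)
√(n(-163) + g(-112, 223)) = √((1 + (1/64)*(-163)) + (-1 - 1*223 + 6*(-112))) = √((1 - 163/64) + (-1 - 223 - 672)) = √(-99/64 - 896) = √(-57443/64) = I*√57443/8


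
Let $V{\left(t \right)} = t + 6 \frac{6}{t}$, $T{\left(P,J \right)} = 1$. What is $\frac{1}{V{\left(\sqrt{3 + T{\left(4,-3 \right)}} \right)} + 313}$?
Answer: $\frac{1}{333} \approx 0.003003$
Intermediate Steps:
$V{\left(t \right)} = t + \frac{36}{t}$
$\frac{1}{V{\left(\sqrt{3 + T{\left(4,-3 \right)}} \right)} + 313} = \frac{1}{\left(\sqrt{3 + 1} + \frac{36}{\sqrt{3 + 1}}\right) + 313} = \frac{1}{\left(\sqrt{4} + \frac{36}{\sqrt{4}}\right) + 313} = \frac{1}{\left(2 + \frac{36}{2}\right) + 313} = \frac{1}{\left(2 + 36 \cdot \frac{1}{2}\right) + 313} = \frac{1}{\left(2 + 18\right) + 313} = \frac{1}{20 + 313} = \frac{1}{333}$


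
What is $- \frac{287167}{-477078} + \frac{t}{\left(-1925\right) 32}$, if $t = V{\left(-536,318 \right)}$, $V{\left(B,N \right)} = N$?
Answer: $\frac{89478451}{149938800} \approx 0.59677$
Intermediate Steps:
$t = 318$
$- \frac{287167}{-477078} + \frac{t}{\left(-1925\right) 32} = - \frac{287167}{-477078} + \frac{318}{\left(-1925\right) 32} = \left(-287167\right) \left(- \frac{1}{477078}\right) + \frac{318}{-61600} = \frac{287167}{477078} + 318 \left(- \frac{1}{61600}\right) = \frac{287167}{477078} - \frac{159}{30800} = \frac{89478451}{149938800}$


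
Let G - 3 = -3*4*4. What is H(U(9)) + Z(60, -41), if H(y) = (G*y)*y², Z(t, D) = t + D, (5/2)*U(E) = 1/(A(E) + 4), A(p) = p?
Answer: 1043503/54925 ≈ 18.999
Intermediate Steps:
G = -45 (G = 3 - 3*4*4 = 3 - 12*4 = 3 - 48 = -45)
U(E) = 2/(5*(4 + E)) (U(E) = 2/(5*(E + 4)) = 2/(5*(4 + E)))
Z(t, D) = D + t
H(y) = -45*y³ (H(y) = (-45*y)*y² = -45*y³)
H(U(9)) + Z(60, -41) = -45*8/(125*(4 + 9)³) + (-41 + 60) = -45*((⅖)/13)³ + 19 = -45*((⅖)*(1/13))³ + 19 = -45*(2/65)³ + 19 = -45*8/274625 + 19 = -72/54925 + 19 = 1043503/54925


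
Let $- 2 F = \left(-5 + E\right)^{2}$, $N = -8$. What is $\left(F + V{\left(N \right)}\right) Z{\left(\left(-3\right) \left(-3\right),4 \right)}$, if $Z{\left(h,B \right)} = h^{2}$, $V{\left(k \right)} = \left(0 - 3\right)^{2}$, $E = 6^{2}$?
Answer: $- \frac{76383}{2} \approx -38192.0$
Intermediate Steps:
$E = 36$
$F = - \frac{961}{2}$ ($F = - \frac{\left(-5 + 36\right)^{2}}{2} = - \frac{31^{2}}{2} = \left(- \frac{1}{2}\right) 961 = - \frac{961}{2} \approx -480.5$)
$V{\left(k \right)} = 9$ ($V{\left(k \right)} = \left(-3\right)^{2} = 9$)
$\left(F + V{\left(N \right)}\right) Z{\left(\left(-3\right) \left(-3\right),4 \right)} = \left(- \frac{961}{2} + 9\right) \left(\left(-3\right) \left(-3\right)\right)^{2} = - \frac{943 \cdot 9^{2}}{2} = \left(- \frac{943}{2}\right) 81 = - \frac{76383}{2}$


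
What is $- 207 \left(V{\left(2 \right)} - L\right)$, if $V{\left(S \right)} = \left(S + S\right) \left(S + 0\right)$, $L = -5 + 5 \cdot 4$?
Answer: $1449$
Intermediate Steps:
$L = 15$ ($L = -5 + 20 = 15$)
$V{\left(S \right)} = 2 S^{2}$ ($V{\left(S \right)} = 2 S S = 2 S^{2}$)
$- 207 \left(V{\left(2 \right)} - L\right) = - 207 \left(2 \cdot 2^{2} - 15\right) = - 207 \left(2 \cdot 4 - 15\right) = - 207 \left(8 - 15\right) = \left(-207\right) \left(-7\right) = 1449$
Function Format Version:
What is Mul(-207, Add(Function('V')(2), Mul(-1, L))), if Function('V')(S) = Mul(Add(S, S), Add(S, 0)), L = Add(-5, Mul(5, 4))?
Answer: 1449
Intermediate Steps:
L = 15 (L = Add(-5, 20) = 15)
Function('V')(S) = Mul(2, Pow(S, 2)) (Function('V')(S) = Mul(Mul(2, S), S) = Mul(2, Pow(S, 2)))
Mul(-207, Add(Function('V')(2), Mul(-1, L))) = Mul(-207, Add(Mul(2, Pow(2, 2)), Mul(-1, 15))) = Mul(-207, Add(Mul(2, 4), -15)) = Mul(-207, Add(8, -15)) = Mul(-207, -7) = 1449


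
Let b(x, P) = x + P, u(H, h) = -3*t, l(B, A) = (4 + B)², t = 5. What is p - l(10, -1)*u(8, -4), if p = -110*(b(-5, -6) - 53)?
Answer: 9980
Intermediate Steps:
u(H, h) = -15 (u(H, h) = -3*5 = -15)
b(x, P) = P + x
p = 7040 (p = -110*((-6 - 5) - 53) = -110*(-11 - 53) = -110*(-64) = 7040)
p - l(10, -1)*u(8, -4) = 7040 - (4 + 10)²*(-15) = 7040 - 14²*(-15) = 7040 - 196*(-15) = 7040 - 1*(-2940) = 7040 + 2940 = 9980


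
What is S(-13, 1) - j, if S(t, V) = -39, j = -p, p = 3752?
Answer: 3713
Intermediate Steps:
j = -3752 (j = -1*3752 = -3752)
S(-13, 1) - j = -39 - 1*(-3752) = -39 + 3752 = 3713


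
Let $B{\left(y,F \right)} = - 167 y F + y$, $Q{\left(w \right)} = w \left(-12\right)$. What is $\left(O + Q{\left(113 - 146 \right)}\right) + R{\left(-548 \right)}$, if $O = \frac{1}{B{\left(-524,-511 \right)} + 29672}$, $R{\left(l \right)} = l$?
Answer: $- \frac{6792490881}{44687440} \approx -152.0$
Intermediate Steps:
$Q{\left(w \right)} = - 12 w$
$B{\left(y,F \right)} = y - 167 F y$ ($B{\left(y,F \right)} = - 167 F y + y = y - 167 F y$)
$O = - \frac{1}{44687440}$ ($O = \frac{1}{- 524 \left(1 - -85337\right) + 29672} = \frac{1}{- 524 \left(1 + 85337\right) + 29672} = \frac{1}{\left(-524\right) 85338 + 29672} = \frac{1}{-44717112 + 29672} = \frac{1}{-44687440} = - \frac{1}{44687440} \approx -2.2378 \cdot 10^{-8}$)
$\left(O + Q{\left(113 - 146 \right)}\right) + R{\left(-548 \right)} = \left(- \frac{1}{44687440} - 12 \left(113 - 146\right)\right) - 548 = \left(- \frac{1}{44687440} - -396\right) - 548 = \left(- \frac{1}{44687440} + 396\right) - 548 = \frac{17696226239}{44687440} - 548 = - \frac{6792490881}{44687440}$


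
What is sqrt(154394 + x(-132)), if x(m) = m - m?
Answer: sqrt(154394) ≈ 392.93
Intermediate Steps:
x(m) = 0
sqrt(154394 + x(-132)) = sqrt(154394 + 0) = sqrt(154394)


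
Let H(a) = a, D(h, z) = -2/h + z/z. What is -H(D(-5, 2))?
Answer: -7/5 ≈ -1.4000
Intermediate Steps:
D(h, z) = 1 - 2/h (D(h, z) = -2/h + 1 = 1 - 2/h)
-H(D(-5, 2)) = -(-2 - 5)/(-5) = -(-1)*(-7)/5 = -1*7/5 = -7/5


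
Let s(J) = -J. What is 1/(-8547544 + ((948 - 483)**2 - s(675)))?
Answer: -1/8330644 ≈ -1.2004e-7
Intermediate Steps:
1/(-8547544 + ((948 - 483)**2 - s(675))) = 1/(-8547544 + ((948 - 483)**2 - (-1)*675)) = 1/(-8547544 + (465**2 - 1*(-675))) = 1/(-8547544 + (216225 + 675)) = 1/(-8547544 + 216900) = 1/(-8330644) = -1/8330644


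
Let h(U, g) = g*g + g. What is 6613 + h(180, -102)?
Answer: 16915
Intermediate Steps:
h(U, g) = g + g**2 (h(U, g) = g**2 + g = g + g**2)
6613 + h(180, -102) = 6613 - 102*(1 - 102) = 6613 - 102*(-101) = 6613 + 10302 = 16915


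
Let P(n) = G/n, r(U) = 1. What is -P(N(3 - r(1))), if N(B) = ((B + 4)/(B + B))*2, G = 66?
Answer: -22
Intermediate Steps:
N(B) = (4 + B)/B (N(B) = ((4 + B)/((2*B)))*2 = ((4 + B)*(1/(2*B)))*2 = ((4 + B)/(2*B))*2 = (4 + B)/B)
P(n) = 66/n
-P(N(3 - r(1))) = -66/((4 + (3 - 1*1))/(3 - 1*1)) = -66/((4 + (3 - 1))/(3 - 1)) = -66/((4 + 2)/2) = -66/((½)*6) = -66/3 = -1*22 = -22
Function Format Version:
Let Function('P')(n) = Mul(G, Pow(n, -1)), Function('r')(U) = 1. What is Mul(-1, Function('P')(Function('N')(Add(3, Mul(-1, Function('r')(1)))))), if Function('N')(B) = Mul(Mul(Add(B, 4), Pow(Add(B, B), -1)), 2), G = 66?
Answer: -22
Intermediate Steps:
Function('N')(B) = Mul(Pow(B, -1), Add(4, B)) (Function('N')(B) = Mul(Mul(Add(4, B), Pow(Mul(2, B), -1)), 2) = Mul(Mul(Add(4, B), Mul(Rational(1, 2), Pow(B, -1))), 2) = Mul(Mul(Rational(1, 2), Pow(B, -1), Add(4, B)), 2) = Mul(Pow(B, -1), Add(4, B)))
Function('P')(n) = Mul(66, Pow(n, -1))
Mul(-1, Function('P')(Function('N')(Add(3, Mul(-1, Function('r')(1)))))) = Mul(-1, Mul(66, Pow(Mul(Pow(Add(3, Mul(-1, 1)), -1), Add(4, Add(3, Mul(-1, 1)))), -1))) = Mul(-1, Mul(66, Pow(Mul(Pow(Add(3, -1), -1), Add(4, Add(3, -1))), -1))) = Mul(-1, Mul(66, Pow(Mul(Pow(2, -1), Add(4, 2)), -1))) = Mul(-1, Mul(66, Pow(Mul(Rational(1, 2), 6), -1))) = Mul(-1, Mul(66, Pow(3, -1))) = Mul(-1, Mul(66, Rational(1, 3))) = Mul(-1, 22) = -22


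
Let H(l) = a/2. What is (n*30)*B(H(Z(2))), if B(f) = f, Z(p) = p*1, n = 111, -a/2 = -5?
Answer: 16650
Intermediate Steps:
a = 10 (a = -2*(-5) = 10)
Z(p) = p
H(l) = 5 (H(l) = 10/2 = 10*(1/2) = 5)
(n*30)*B(H(Z(2))) = (111*30)*5 = 3330*5 = 16650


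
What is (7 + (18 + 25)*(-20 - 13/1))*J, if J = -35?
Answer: 49420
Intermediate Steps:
(7 + (18 + 25)*(-20 - 13/1))*J = (7 + (18 + 25)*(-20 - 13/1))*(-35) = (7 + 43*(-20 - 13*1))*(-35) = (7 + 43*(-20 - 13))*(-35) = (7 + 43*(-33))*(-35) = (7 - 1419)*(-35) = -1412*(-35) = 49420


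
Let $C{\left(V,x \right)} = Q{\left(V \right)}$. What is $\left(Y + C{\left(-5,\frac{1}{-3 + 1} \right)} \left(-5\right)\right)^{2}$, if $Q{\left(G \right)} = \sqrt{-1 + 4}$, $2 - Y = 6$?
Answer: $91 + 40 \sqrt{3} \approx 160.28$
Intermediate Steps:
$Y = -4$ ($Y = 2 - 6 = -4$)
$Q{\left(G \right)} = \sqrt{3}$
$C{\left(V,x \right)} = \sqrt{3}$
$\left(Y + C{\left(-5,\frac{1}{-3 + 1} \right)} \left(-5\right)\right)^{2} = \left(-4 + \sqrt{3} \left(-5\right)\right)^{2} = \left(-4 - 5 \sqrt{3}\right)^{2}$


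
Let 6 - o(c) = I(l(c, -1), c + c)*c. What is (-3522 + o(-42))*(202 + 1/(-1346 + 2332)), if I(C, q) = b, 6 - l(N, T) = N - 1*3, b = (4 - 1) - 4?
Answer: -354328767/493 ≈ -7.1872e+5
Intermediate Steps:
b = -1 (b = 3 - 4 = -1)
l(N, T) = 9 - N (l(N, T) = 6 - (N - 1*3) = 6 - (N - 3) = 6 - (-3 + N) = 6 + (3 - N) = 9 - N)
I(C, q) = -1
o(c) = 6 + c (o(c) = 6 - (-1)*c = 6 + c)
(-3522 + o(-42))*(202 + 1/(-1346 + 2332)) = (-3522 + (6 - 42))*(202 + 1/(-1346 + 2332)) = (-3522 - 36)*(202 + 1/986) = -3558*(202 + 1/986) = -3558*199173/986 = -354328767/493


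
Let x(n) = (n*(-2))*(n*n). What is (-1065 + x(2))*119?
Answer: -128639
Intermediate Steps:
x(n) = -2*n³ (x(n) = (-2*n)*n² = -2*n³)
(-1065 + x(2))*119 = (-1065 - 2*2³)*119 = (-1065 - 2*8)*119 = (-1065 - 16)*119 = -1081*119 = -128639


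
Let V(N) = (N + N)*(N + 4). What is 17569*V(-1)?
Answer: -105414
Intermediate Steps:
V(N) = 2*N*(4 + N) (V(N) = (2*N)*(4 + N) = 2*N*(4 + N))
17569*V(-1) = 17569*(2*(-1)*(4 - 1)) = 17569*(2*(-1)*3) = 17569*(-6) = -105414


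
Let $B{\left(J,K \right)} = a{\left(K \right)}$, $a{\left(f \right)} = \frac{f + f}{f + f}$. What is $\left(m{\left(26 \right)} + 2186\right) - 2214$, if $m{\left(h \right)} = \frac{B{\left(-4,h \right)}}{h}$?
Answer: $- \frac{727}{26} \approx -27.962$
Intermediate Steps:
$a{\left(f \right)} = 1$ ($a{\left(f \right)} = \frac{2 f}{2 f} = 2 f \frac{1}{2 f} = 1$)
$B{\left(J,K \right)} = 1$
$m{\left(h \right)} = \frac{1}{h}$ ($m{\left(h \right)} = 1 \frac{1}{h} = \frac{1}{h}$)
$\left(m{\left(26 \right)} + 2186\right) - 2214 = \left(\frac{1}{26} + 2186\right) - 2214 = \frac{56837}{26} - 2214 = - \frac{727}{26}$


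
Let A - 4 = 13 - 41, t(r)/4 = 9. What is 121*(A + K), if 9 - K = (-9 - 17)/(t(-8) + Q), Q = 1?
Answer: -64009/37 ≈ -1730.0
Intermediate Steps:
t(r) = 36 (t(r) = 4*9 = 36)
K = 359/37 (K = 9 - (-9 - 17)/(36 + 1) = 9 - (-26)/37 = 9 - 1*(-26/37) = 9 + 26/37 = 359/37 ≈ 9.7027)
A = -24 (A = 4 + (13 - 41) = 4 - 28 = -24)
121*(A + K) = 121*(-24 + 359/37) = 121*(-529/37) = -64009/37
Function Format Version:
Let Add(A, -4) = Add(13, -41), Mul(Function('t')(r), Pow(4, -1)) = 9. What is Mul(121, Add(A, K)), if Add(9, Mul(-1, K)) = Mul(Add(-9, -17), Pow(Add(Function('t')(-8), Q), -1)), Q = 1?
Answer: Rational(-64009, 37) ≈ -1730.0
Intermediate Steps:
Function('t')(r) = 36 (Function('t')(r) = Mul(4, 9) = 36)
K = Rational(359, 37) (K = Add(9, Mul(-1, Mul(Add(-9, -17), Pow(Add(36, 1), -1)))) = Add(9, Mul(-1, Mul(-26, Pow(37, -1)))) = Add(9, Mul(-1, Mul(-26, Rational(1, 37)))) = Add(9, Mul(-1, Rational(-26, 37))) = Add(9, Rational(26, 37)) = Rational(359, 37) ≈ 9.7027)
A = -24 (A = Add(4, Add(13, -41)) = Add(4, -28) = -24)
Mul(121, Add(A, K)) = Mul(121, Add(-24, Rational(359, 37))) = Mul(121, Rational(-529, 37)) = Rational(-64009, 37)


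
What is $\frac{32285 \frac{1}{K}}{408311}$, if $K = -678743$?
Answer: $- \frac{32285}{277138233073} \approx -1.1649 \cdot 10^{-7}$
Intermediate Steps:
$\frac{32285 \frac{1}{K}}{408311} = \frac{32285 \frac{1}{-678743}}{408311} = 32285 \left(- \frac{1}{678743}\right) \frac{1}{408311} = \left(- \frac{32285}{678743}\right) \frac{1}{408311} = - \frac{32285}{277138233073}$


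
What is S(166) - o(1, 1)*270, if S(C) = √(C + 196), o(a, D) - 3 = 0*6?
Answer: -810 + √362 ≈ -790.97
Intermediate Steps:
o(a, D) = 3 (o(a, D) = 3 + 0*6 = 3 + 0 = 3)
S(C) = √(196 + C)
S(166) - o(1, 1)*270 = √(196 + 166) - 3*270 = √362 - 1*810 = √362 - 810 = -810 + √362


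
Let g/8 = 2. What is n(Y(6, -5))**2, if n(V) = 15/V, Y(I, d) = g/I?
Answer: 2025/64 ≈ 31.641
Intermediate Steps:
g = 16 (g = 8*2 = 16)
Y(I, d) = 16/I
n(Y(6, -5))**2 = (15/((16/6)))**2 = (15/((16*(1/6))))**2 = (15/(8/3))**2 = (15*(3/8))**2 = (45/8)**2 = 2025/64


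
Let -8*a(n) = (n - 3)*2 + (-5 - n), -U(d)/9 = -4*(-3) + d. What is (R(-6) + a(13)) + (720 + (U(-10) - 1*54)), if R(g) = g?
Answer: 2567/4 ≈ 641.75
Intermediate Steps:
U(d) = -108 - 9*d (U(d) = -9*(-4*(-3) + d) = -9*(12 + d) = -108 - 9*d)
a(n) = 11/8 - n/8 (a(n) = -((n - 3)*2 + (-5 - n))/8 = -((-3 + n)*2 + (-5 - n))/8 = -((-6 + 2*n) + (-5 - n))/8 = -(-11 + n)/8 = 11/8 - n/8)
(R(-6) + a(13)) + (720 + (U(-10) - 1*54)) = (-6 + (11/8 - 1/8*13)) + (720 + ((-108 - 9*(-10)) - 1*54)) = (-6 + (11/8 - 13/8)) + (720 + ((-108 + 90) - 54)) = (-6 - 1/4) + (720 + (-18 - 54)) = -25/4 + (720 - 72) = -25/4 + 648 = 2567/4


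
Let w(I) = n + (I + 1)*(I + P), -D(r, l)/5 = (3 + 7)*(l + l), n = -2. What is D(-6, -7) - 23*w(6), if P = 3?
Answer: -703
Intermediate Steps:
D(r, l) = -100*l (D(r, l) = -5*(3 + 7)*(l + l) = -50*2*l = -100*l)
w(I) = -2 + (1 + I)*(3 + I) (w(I) = -2 + (I + 1)*(I + 3) = -2 + (1 + I)*(3 + I))
D(-6, -7) - 23*w(6) = -100*(-7) - 23*(1 + 6² + 4*6) = 700 - 23*(1 + 36 + 24) = 700 - 23*61 = 700 - 1403 = -703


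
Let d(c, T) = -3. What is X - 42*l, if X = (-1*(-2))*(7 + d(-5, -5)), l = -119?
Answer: 5006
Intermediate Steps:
X = 8 (X = (-1*(-2))*(7 - 3) = 2*4 = 8)
X - 42*l = 8 - 42*(-119) = 8 + 4998 = 5006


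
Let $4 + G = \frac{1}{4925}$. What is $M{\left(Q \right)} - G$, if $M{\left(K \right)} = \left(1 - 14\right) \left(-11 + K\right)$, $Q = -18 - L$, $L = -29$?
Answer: $\frac{19699}{4925} \approx 3.9998$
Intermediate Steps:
$Q = 11$ ($Q = -18 - -29 = -18 + 29 = 11$)
$M{\left(K \right)} = 143 - 13 K$ ($M{\left(K \right)} = - 13 \left(-11 + K\right) = 143 - 13 K$)
$G = - \frac{19699}{4925}$ ($G = -4 + \frac{1}{4925} = - \frac{19699}{4925} \approx -3.9998$)
$M{\left(Q \right)} - G = \left(143 - 143\right) - - \frac{19699}{4925} = \left(143 - 143\right) + \frac{19699}{4925} = 0 + \frac{19699}{4925} = \frac{19699}{4925}$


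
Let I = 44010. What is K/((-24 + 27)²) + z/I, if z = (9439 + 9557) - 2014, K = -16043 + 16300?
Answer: 636856/22005 ≈ 28.941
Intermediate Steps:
K = 257
z = 16982 (z = 18996 - 2014 = 16982)
K/((-24 + 27)²) + z/I = 257/((-24 + 27)²) + 16982/44010 = 257/(3²) + 16982*(1/44010) = 257/9 + 8491/22005 = 636856/22005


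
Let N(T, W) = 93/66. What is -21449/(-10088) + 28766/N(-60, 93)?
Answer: 6384875895/312728 ≈ 20417.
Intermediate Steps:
N(T, W) = 31/22 (N(T, W) = 93*(1/66) = 31/22)
-21449/(-10088) + 28766/N(-60, 93) = -21449/(-10088) + 28766/(31/22) = -21449*(-1/10088) + 28766*(22/31) = 21449/10088 + 632852/31 = 6384875895/312728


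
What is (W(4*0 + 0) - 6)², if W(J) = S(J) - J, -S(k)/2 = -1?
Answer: 16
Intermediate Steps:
S(k) = 2 (S(k) = -2*(-1) = 2)
W(J) = 2 - J
(W(4*0 + 0) - 6)² = ((2 - (4*0 + 0)) - 6)² = ((2 - (0 + 0)) - 6)² = ((2 - 1*0) - 6)² = ((2 + 0) - 6)² = (2 - 6)² = (-4)² = 16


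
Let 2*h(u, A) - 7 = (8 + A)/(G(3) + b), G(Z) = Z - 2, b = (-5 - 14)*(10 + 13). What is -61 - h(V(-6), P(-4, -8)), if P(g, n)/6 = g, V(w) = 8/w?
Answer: -14065/218 ≈ -64.518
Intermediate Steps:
b = -437 (b = -19*23 = -437)
P(g, n) = 6*g
G(Z) = -2 + Z
h(u, A) = 761/218 - A/872 (h(u, A) = 7/2 + ((8 + A)/((-2 + 3) - 437))/2 = 7/2 + ((8 + A)/(1 - 437))/2 = 7/2 + ((8 + A)/(-436))/2 = 7/2 + ((8 + A)*(-1/436))/2 = 7/2 + (-2/109 - A/436)/2 = 7/2 + (-1/109 - A/872) = 761/218 - A/872)
-61 - h(V(-6), P(-4, -8)) = -61 - (761/218 - 3*(-4)/436) = -61 - (761/218 - 1/872*(-24)) = -61 - (761/218 + 3/109) = -61 - 1*767/218 = -61 - 767/218 = -14065/218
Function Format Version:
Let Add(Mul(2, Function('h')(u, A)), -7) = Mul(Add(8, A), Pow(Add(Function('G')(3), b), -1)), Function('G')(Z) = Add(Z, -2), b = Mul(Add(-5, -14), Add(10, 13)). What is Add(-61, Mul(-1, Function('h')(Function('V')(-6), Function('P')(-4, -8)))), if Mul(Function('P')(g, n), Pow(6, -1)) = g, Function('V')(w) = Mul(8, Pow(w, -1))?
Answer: Rational(-14065, 218) ≈ -64.518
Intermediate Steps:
b = -437 (b = Mul(-19, 23) = -437)
Function('P')(g, n) = Mul(6, g)
Function('G')(Z) = Add(-2, Z)
Function('h')(u, A) = Add(Rational(761, 218), Mul(Rational(-1, 872), A)) (Function('h')(u, A) = Add(Rational(7, 2), Mul(Rational(1, 2), Mul(Add(8, A), Pow(Add(Add(-2, 3), -437), -1)))) = Add(Rational(7, 2), Mul(Rational(1, 2), Mul(Add(8, A), Pow(Add(1, -437), -1)))) = Add(Rational(7, 2), Mul(Rational(1, 2), Mul(Add(8, A), Pow(-436, -1)))) = Add(Rational(7, 2), Mul(Rational(1, 2), Mul(Add(8, A), Rational(-1, 436)))) = Add(Rational(7, 2), Mul(Rational(1, 2), Add(Rational(-2, 109), Mul(Rational(-1, 436), A)))) = Add(Rational(7, 2), Add(Rational(-1, 109), Mul(Rational(-1, 872), A))) = Add(Rational(761, 218), Mul(Rational(-1, 872), A)))
Add(-61, Mul(-1, Function('h')(Function('V')(-6), Function('P')(-4, -8)))) = Add(-61, Mul(-1, Add(Rational(761, 218), Mul(Rational(-1, 872), Mul(6, -4))))) = Add(-61, Mul(-1, Add(Rational(761, 218), Mul(Rational(-1, 872), -24)))) = Add(-61, Mul(-1, Add(Rational(761, 218), Rational(3, 109)))) = Add(-61, Mul(-1, Rational(767, 218))) = Add(-61, Rational(-767, 218)) = Rational(-14065, 218)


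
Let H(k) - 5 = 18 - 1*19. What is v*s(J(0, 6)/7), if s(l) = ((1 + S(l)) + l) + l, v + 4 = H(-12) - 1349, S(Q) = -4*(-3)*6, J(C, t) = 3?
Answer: -697433/7 ≈ -99633.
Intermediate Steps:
H(k) = 4 (H(k) = 5 + (18 - 1*19) = 5 + (18 - 19) = 5 - 1 = 4)
S(Q) = 72 (S(Q) = 12*6 = 72)
v = -1349 (v = -4 + (4 - 1349) = -4 - 1345 = -1349)
s(l) = 73 + 2*l (s(l) = ((1 + 72) + l) + l = (73 + l) + l = 73 + 2*l)
v*s(J(0, 6)/7) = -1349*(73 + 2*(3/7)) = -1349*(73 + 6/7) = -1349*517/7 = -697433/7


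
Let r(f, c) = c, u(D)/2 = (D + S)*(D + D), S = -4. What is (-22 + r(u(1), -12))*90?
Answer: -3060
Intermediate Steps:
u(D) = 4*D*(-4 + D) (u(D) = 2*((D - 4)*(D + D)) = 2*((-4 + D)*(2*D)) = 2*(2*D*(-4 + D)) = 4*D*(-4 + D))
(-22 + r(u(1), -12))*90 = (-22 - 12)*90 = -34*90 = -3060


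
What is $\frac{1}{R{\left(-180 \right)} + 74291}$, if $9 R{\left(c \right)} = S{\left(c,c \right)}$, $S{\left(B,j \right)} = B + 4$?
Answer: $\frac{9}{668443} \approx 1.3464 \cdot 10^{-5}$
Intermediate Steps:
$S{\left(B,j \right)} = 4 + B$
$R{\left(c \right)} = \frac{4}{9} + \frac{c}{9}$ ($R{\left(c \right)} = \frac{4 + c}{9} = \frac{4}{9} + \frac{c}{9}$)
$\frac{1}{R{\left(-180 \right)} + 74291} = \frac{1}{\left(\frac{4}{9} + \frac{1}{9} \left(-180\right)\right) + 74291} = \frac{1}{\left(\frac{4}{9} - 20\right) + 74291} = \frac{1}{- \frac{176}{9} + 74291} = \frac{1}{\frac{668443}{9}} = \frac{9}{668443}$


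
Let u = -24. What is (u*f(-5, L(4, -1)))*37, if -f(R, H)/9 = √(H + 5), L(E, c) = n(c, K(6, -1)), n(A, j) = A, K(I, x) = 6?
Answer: 15984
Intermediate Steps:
L(E, c) = c
f(R, H) = -9*√(5 + H) (f(R, H) = -9*√(H + 5) = -9*√(5 + H))
(u*f(-5, L(4, -1)))*37 = -(-216)*√(5 - 1)*37 = -(-216)*√4*37 = -(-216)*2*37 = -24*(-18)*37 = 432*37 = 15984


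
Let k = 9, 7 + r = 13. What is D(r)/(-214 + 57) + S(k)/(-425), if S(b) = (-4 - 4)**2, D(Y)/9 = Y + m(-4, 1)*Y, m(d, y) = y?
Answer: -55948/66725 ≈ -0.83849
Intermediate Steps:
r = 6 (r = -7 + 13 = 6)
D(Y) = 18*Y (D(Y) = 9*(Y + 1*Y) = 9*(Y + Y) = 9*(2*Y) = 18*Y)
S(b) = 64 (S(b) = (-8)**2 = 64)
D(r)/(-214 + 57) + S(k)/(-425) = (18*6)/(-214 + 57) + 64/(-425) = 108/(-157) + 64*(-1/425) = 108*(-1/157) - 64/425 = -108/157 - 64/425 = -55948/66725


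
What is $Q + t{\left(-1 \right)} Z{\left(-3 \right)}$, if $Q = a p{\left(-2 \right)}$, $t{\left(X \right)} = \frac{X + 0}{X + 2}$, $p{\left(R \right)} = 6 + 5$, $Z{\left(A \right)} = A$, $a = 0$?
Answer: $3$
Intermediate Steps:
$p{\left(R \right)} = 11$
$t{\left(X \right)} = \frac{X}{2 + X}$
$Q = 0$ ($Q = 0 \cdot 11 = 0$)
$Q + t{\left(-1 \right)} Z{\left(-3 \right)} = 0 + - \frac{1}{2 - 1} \left(-3\right) = 0 + - 1^{-1} \left(-3\right) = 0 + \left(-1\right) 1 \left(-3\right) = 0 - -3 = 0 + 3 = 3$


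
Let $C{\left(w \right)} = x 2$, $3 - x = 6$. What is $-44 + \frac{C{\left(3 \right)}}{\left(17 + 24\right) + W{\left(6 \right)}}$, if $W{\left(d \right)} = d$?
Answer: $- \frac{2074}{47} \approx -44.128$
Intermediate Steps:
$x = -3$ ($x = 3 - 6 = -3$)
$C{\left(w \right)} = -6$ ($C{\left(w \right)} = \left(-3\right) 2 = -6$)
$-44 + \frac{C{\left(3 \right)}}{\left(17 + 24\right) + W{\left(6 \right)}} = -44 - \frac{6}{\left(17 + 24\right) + 6} = -44 - \frac{6}{41 + 6} = -44 - \frac{6}{47} = - \frac{2074}{47}$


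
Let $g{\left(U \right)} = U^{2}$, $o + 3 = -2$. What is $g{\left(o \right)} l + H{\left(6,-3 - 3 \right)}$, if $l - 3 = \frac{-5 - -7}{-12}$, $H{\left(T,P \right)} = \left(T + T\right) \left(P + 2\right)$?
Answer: $\frac{137}{6} \approx 22.833$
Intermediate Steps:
$o = -5$ ($o = -3 - 2 = -5$)
$H{\left(T,P \right)} = 2 T \left(2 + P\right)$
$l = \frac{17}{6}$ ($l = 3 + \frac{-5 - -7}{-12} = 3 + \left(-5 + 7\right) \left(- \frac{1}{12}\right) = 3 + 2 \left(- \frac{1}{12}\right) = 3 - \frac{1}{6} = \frac{17}{6} \approx 2.8333$)
$g{\left(o \right)} l + H{\left(6,-3 - 3 \right)} = \left(-5\right)^{2} \cdot \frac{17}{6} + 2 \cdot 6 \left(2 - 6\right) = 25 \cdot \frac{17}{6} + 2 \cdot 6 \left(2 - 6\right) = \frac{425}{6} + 2 \cdot 6 \left(-4\right) = \frac{425}{6} - 48 = \frac{137}{6}$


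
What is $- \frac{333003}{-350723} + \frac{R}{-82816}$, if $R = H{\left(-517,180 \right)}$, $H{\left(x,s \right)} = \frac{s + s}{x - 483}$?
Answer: $\frac{689452567707}{726136899200} \approx 0.94948$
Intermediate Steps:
$H{\left(x,s \right)} = \frac{2 s}{-483 + x}$
$R = - \frac{9}{25}$ ($R = 2 \cdot 180 \frac{1}{-483 - 517} = 2 \cdot 180 \frac{1}{-1000} = 2 \cdot 180 \left(- \frac{1}{1000}\right) = - \frac{9}{25} \approx -0.36$)
$- \frac{333003}{-350723} + \frac{R}{-82816} = - \frac{333003}{-350723} - \frac{9}{25 \left(-82816\right)} = \left(-333003\right) \left(- \frac{1}{350723}\right) - - \frac{9}{2070400} = \frac{333003}{350723} + \frac{9}{2070400} = \frac{689452567707}{726136899200}$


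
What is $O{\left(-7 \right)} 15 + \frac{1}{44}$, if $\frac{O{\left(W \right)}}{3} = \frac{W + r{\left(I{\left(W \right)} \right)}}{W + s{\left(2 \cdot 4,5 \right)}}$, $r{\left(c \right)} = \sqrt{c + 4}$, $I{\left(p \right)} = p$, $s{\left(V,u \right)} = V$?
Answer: $- \frac{13859}{44} + 45 i \sqrt{3} \approx -314.98 + 77.942 i$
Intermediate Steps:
$r{\left(c \right)} = \sqrt{4 + c}$
$O{\left(W \right)} = \frac{3 \left(W + \sqrt{4 + W}\right)}{8 + W}$ ($O{\left(W \right)} = 3 \frac{W + \sqrt{4 + W}}{W + 2 \cdot 4} = 3 \frac{W + \sqrt{4 + W}}{W + 8} = 3 \frac{W + \sqrt{4 + W}}{8 + W} = \frac{3 \left(W + \sqrt{4 + W}\right)}{8 + W}$)
$O{\left(-7 \right)} 15 + \frac{1}{44} = \frac{3 \left(-7 + \sqrt{4 - 7}\right)}{8 - 7} \cdot 15 + \frac{1}{44} = \frac{3 \left(-7 + \sqrt{-3}\right)}{1} \cdot 15 + \frac{1}{44} = 3 \cdot 1 \left(-7 + i \sqrt{3}\right) 15 + \frac{1}{44} = \left(-21 + 3 i \sqrt{3}\right) 15 + \frac{1}{44} = \left(-315 + 45 i \sqrt{3}\right) + \frac{1}{44} = - \frac{13859}{44} + 45 i \sqrt{3}$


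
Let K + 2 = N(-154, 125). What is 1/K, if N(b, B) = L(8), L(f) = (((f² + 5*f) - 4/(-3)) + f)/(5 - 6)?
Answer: -3/346 ≈ -0.0086705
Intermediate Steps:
L(f) = -4/3 - f² - 6*f (L(f) = (((f² + 5*f) - 4*(-⅓)) + f)/(-1) = (((f² + 5*f) + 4/3) + f)*(-1) = ((4/3 + f² + 5*f) + f)*(-1) = (4/3 + f² + 6*f)*(-1) = -4/3 - f² - 6*f)
N(b, B) = -340/3 (N(b, B) = -4/3 - 1*8² - 6*8 = -4/3 - 1*64 - 48 = -4/3 - 64 - 48 = -340/3)
K = -346/3 (K = -2 - 340/3 = -346/3 ≈ -115.33)
1/K = 1/(-346/3) = -3/346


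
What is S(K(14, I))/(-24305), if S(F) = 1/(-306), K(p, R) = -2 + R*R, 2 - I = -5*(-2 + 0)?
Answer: 1/7437330 ≈ 1.3446e-7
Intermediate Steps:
I = -8 (I = 2 - (-5)*(-2 + 0) = 2 - (-5)*(-2) = 2 - 1*10 = 2 - 10 = -8)
K(p, R) = -2 + R²
S(F) = -1/306
S(K(14, I))/(-24305) = -1/306/(-24305) = -1/306*(-1/24305) = 1/7437330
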